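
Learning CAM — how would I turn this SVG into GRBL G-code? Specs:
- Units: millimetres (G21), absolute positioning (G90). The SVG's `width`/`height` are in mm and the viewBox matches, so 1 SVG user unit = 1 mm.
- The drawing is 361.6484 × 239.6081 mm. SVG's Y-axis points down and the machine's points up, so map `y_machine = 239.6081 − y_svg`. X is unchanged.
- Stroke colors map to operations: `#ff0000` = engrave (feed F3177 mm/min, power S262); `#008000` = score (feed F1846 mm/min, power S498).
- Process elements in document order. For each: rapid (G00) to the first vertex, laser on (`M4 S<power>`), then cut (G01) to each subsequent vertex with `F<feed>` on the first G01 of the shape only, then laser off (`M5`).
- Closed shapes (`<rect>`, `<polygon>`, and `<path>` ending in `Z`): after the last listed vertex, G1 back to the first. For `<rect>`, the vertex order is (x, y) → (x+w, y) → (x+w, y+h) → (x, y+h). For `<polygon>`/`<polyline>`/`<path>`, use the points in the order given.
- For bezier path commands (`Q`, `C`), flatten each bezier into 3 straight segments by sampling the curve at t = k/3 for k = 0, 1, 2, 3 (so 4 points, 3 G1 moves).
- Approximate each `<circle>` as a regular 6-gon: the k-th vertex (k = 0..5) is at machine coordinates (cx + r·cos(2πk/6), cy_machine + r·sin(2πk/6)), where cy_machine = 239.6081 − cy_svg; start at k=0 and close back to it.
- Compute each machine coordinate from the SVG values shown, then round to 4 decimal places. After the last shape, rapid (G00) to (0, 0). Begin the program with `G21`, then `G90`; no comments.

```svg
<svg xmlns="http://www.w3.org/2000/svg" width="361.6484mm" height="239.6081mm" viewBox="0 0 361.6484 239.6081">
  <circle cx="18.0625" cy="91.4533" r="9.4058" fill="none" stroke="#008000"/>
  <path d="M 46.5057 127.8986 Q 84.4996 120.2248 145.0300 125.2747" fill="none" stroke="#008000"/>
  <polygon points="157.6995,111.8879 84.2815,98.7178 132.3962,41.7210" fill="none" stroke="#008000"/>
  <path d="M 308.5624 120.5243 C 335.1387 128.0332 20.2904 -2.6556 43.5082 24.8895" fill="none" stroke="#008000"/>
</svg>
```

G21
G90
G00 X27.4683 Y148.1548
M4 S498
G01 X22.7654 Y156.3005 F1846
G01 X13.3596 Y156.3005
G01 X8.6567 Y148.1548
G01 X13.3596 Y140.0091
G01 X22.7654 Y140.0091
G01 X27.4683 Y148.1548
M5
G00 X46.5057 Y111.7095
M4 S498
G01 X74.3390 Y115.4116 F1846
G01 X107.1805 Y116.2863
G01 X145.0300 Y114.3334
M5
G00 X157.6995 Y127.7202
M4 S498
G01 X84.2815 Y140.8903 F1846
G01 X132.3962 Y197.8871
G01 X157.6995 Y127.7202
M5
G00 X308.5624 Y119.0838
M4 S498
G01 X246.4968 Y146.6619 F1846
G01 X107.8128 Y200.4980
G01 X43.5082 Y214.7186
M5
G00 X0.0000 Y0.0000

1 u = 1 mm; y_m = 239.6081 − y.

[1] `<circle>` circle, #008000→score S498 F1846: (27.4683,148.1548) → (22.7654,156.3005) → (13.3596,156.3005) → (8.6567,148.1548) → (13.3596,140.0091) → (22.7654,140.0091) → (27.4683,148.1548) (closed)

[2] `<path>` quadratic bezier, #008000→score S498 F1846: (46.5057,111.7095) → (74.3390,115.4116) → (107.1805,116.2863) → (145.0300,114.3334)

[3] `<polygon>` regular polygon, #008000→score S498 F1846: (157.6995,127.7202) → (84.2815,140.8903) → (132.3962,197.8871) → (157.6995,127.7202) (closed)

[4] `<path>` cubic bezier, #008000→score S498 F1846: (308.5624,119.0838) → (246.4968,146.6619) → (107.8128,200.4980) → (43.5082,214.7186)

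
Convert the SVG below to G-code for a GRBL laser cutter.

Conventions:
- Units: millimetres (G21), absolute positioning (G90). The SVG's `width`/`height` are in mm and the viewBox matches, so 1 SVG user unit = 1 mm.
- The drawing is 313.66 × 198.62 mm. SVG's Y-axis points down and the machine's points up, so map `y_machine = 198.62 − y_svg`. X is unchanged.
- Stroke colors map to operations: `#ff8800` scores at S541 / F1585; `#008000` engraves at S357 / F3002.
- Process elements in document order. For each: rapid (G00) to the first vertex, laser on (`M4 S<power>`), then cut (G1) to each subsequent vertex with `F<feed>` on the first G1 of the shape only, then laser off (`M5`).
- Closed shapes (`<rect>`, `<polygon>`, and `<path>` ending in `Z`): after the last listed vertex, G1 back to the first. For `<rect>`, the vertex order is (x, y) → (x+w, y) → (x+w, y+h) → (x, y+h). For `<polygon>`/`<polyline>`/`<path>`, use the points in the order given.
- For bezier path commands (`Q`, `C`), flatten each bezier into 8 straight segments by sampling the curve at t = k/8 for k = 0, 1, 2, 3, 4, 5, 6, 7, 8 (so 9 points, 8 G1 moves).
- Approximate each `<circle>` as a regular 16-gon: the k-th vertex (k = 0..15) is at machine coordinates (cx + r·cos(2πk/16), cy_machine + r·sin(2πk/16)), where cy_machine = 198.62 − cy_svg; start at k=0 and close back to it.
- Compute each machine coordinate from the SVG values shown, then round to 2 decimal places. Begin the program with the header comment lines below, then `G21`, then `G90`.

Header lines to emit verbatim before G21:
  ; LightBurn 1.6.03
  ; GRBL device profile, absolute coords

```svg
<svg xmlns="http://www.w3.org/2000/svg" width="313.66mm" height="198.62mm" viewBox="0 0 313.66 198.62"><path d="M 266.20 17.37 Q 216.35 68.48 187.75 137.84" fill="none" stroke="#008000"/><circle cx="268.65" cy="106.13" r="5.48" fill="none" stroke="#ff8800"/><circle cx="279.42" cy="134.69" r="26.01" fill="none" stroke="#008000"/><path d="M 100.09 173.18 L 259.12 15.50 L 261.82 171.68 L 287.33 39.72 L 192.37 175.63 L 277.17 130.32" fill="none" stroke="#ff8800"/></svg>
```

Since the viewBox matches the mm dimensions, user units are millimetres directly. The only transform is the Y-flip y_m = 198.62 − y_svg.

Shape 1 is a quadratic bezier drawn with `<path>`. Its stroke #008000 means engrave at S357, F3002. After flipping Y the toolpath is (266.20,181.25) → (254.07,168.19) → (242.60,154.55) → (231.80,140.35) → (221.66,125.58) → (212.19,110.23) → (203.38,94.32) → (195.23,77.83) → (187.75,60.78).

Shape 2 is a circle drawn with `<circle>`. Its stroke #ff8800 means score at S541, F1585. After flipping Y the toolpath is (274.13,92.49) → (273.71,94.59) → (272.52,96.36) → (270.75,97.55) → (268.65,97.97) → (266.55,97.55) → (264.78,96.36) → (263.59,94.59) → (263.17,92.49) → (263.59,90.39) → (264.78,88.62) → (266.55,87.43) → (268.65,87.01) → (270.75,87.43) → (272.52,88.62) → (273.71,90.39) → (274.13,92.49), returning to the start.

Shape 3 is a circle drawn with `<circle>`. Its stroke #008000 means engrave at S357, F3002. After flipping Y the toolpath is (305.43,63.93) → (303.45,73.88) → (297.81,82.32) → (289.37,87.96) → (279.42,89.94) → (269.47,87.96) → (261.03,82.32) → (255.39,73.88) → (253.41,63.93) → (255.39,53.98) → (261.03,45.54) → (269.47,39.90) → (279.42,37.92) → (289.37,39.90) → (297.81,45.54) → (303.45,53.98) → (305.43,63.93), returning to the start.

Shape 4 is a open polyline drawn with `<path>`. Its stroke #ff8800 means score at S541, F1585. After flipping Y the toolpath is (100.09,25.44) → (259.12,183.12) → (261.82,26.94) → (287.33,158.90) → (192.37,22.99) → (277.17,68.30).

; LightBurn 1.6.03
; GRBL device profile, absolute coords
G21
G90
G00 X266.20 Y181.25
M4 S357
G1 X254.07 Y168.19 F3002
G1 X242.60 Y154.55
G1 X231.80 Y140.35
G1 X221.66 Y125.58
G1 X212.19 Y110.23
G1 X203.38 Y94.32
G1 X195.23 Y77.83
G1 X187.75 Y60.78
M5
G00 X274.13 Y92.49
M4 S541
G1 X273.71 Y94.59 F1585
G1 X272.52 Y96.36
G1 X270.75 Y97.55
G1 X268.65 Y97.97
G1 X266.55 Y97.55
G1 X264.78 Y96.36
G1 X263.59 Y94.59
G1 X263.17 Y92.49
G1 X263.59 Y90.39
G1 X264.78 Y88.62
G1 X266.55 Y87.43
G1 X268.65 Y87.01
G1 X270.75 Y87.43
G1 X272.52 Y88.62
G1 X273.71 Y90.39
G1 X274.13 Y92.49
M5
G00 X305.43 Y63.93
M4 S357
G1 X303.45 Y73.88 F3002
G1 X297.81 Y82.32
G1 X289.37 Y87.96
G1 X279.42 Y89.94
G1 X269.47 Y87.96
G1 X261.03 Y82.32
G1 X255.39 Y73.88
G1 X253.41 Y63.93
G1 X255.39 Y53.98
G1 X261.03 Y45.54
G1 X269.47 Y39.90
G1 X279.42 Y37.92
G1 X289.37 Y39.90
G1 X297.81 Y45.54
G1 X303.45 Y53.98
G1 X305.43 Y63.93
M5
G00 X100.09 Y25.44
M4 S541
G1 X259.12 Y183.12 F1585
G1 X261.82 Y26.94
G1 X287.33 Y158.90
G1 X192.37 Y22.99
G1 X277.17 Y68.30
M5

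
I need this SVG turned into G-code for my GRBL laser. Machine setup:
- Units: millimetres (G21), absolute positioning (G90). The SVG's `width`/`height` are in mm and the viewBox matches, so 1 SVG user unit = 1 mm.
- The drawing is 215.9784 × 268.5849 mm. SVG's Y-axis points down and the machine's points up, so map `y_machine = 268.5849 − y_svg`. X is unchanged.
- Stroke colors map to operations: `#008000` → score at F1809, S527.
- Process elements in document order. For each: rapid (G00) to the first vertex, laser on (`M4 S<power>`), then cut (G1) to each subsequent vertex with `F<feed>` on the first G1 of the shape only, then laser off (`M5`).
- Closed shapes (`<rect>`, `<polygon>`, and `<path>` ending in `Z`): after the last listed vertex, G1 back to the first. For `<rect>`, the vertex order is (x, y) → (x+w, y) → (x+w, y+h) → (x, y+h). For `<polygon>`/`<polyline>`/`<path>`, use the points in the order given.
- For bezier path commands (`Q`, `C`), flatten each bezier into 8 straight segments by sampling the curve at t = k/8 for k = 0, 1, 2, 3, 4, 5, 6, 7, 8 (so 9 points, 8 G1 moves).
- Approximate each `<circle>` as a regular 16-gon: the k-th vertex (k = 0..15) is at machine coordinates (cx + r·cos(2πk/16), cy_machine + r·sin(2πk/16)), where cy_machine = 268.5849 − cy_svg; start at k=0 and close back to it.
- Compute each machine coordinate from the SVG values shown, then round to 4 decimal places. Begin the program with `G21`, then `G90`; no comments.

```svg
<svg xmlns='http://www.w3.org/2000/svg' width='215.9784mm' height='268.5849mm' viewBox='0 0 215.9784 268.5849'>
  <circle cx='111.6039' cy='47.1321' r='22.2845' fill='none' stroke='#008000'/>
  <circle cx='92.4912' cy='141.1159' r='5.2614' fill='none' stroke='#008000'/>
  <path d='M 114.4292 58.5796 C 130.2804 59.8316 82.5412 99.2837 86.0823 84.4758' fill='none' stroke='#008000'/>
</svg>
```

G21
G90
G00 X133.8884 Y221.4528
M4 S527
G1 X132.1921 Y229.9807 F1809
G1 X127.3614 Y237.2103
G1 X120.1318 Y242.0410
G1 X111.6039 Y243.7373
G1 X103.0760 Y242.0410
G1 X95.8464 Y237.2103
G1 X91.0157 Y229.9807
G1 X89.3194 Y221.4528
G1 X91.0157 Y212.9249
G1 X95.8464 Y205.6953
G1 X103.0760 Y200.8646
G1 X111.6039 Y199.1683
G1 X120.1318 Y200.8646
G1 X127.3614 Y205.6953
G1 X132.1921 Y212.9249
G1 X133.8884 Y221.4528
M5
G00 X97.7526 Y127.4690
M4 S527
G1 X97.3521 Y129.4825 F1809
G1 X96.2116 Y131.1894
G1 X94.5047 Y132.3299
G1 X92.4912 Y132.7304
G1 X90.4777 Y132.3299
G1 X88.7708 Y131.1894
G1 X87.6303 Y129.4825
G1 X87.2298 Y127.4690
G1 X87.6303 Y125.4555
G1 X88.7708 Y123.7486
G1 X90.4777 Y122.6081
G1 X92.4912 Y122.2076
G1 X94.5047 Y122.6081
G1 X96.2116 Y123.7486
G1 X97.3521 Y125.4555
G1 X97.7526 Y127.4690
M5
G00 X114.4292 Y210.0053
M4 S527
G1 X117.6170 Y207.9258 F1809
G1 X116.1893 Y203.3485
G1 X111.4922 Y197.3570
G1 X104.8720 Y191.0347
G1 X97.6748 Y185.4653
G1 X91.2467 Y181.7322
G1 X86.9338 Y180.9190
G1 X86.0823 Y184.1091
M5

Since the viewBox matches the mm dimensions, user units are millimetres directly. The only transform is the Y-flip y_m = 268.5849 − y_svg.

Shape 1 is a circle drawn with `<circle>`. Its stroke #008000 means score at S527, F1809. After flipping Y the toolpath is (133.8884,221.4528) → (132.1921,229.9807) → (127.3614,237.2103) → (120.1318,242.0410) → (111.6039,243.7373) → (103.0760,242.0410) → (95.8464,237.2103) → (91.0157,229.9807) → (89.3194,221.4528) → (91.0157,212.9249) → (95.8464,205.6953) → (103.0760,200.8646) → (111.6039,199.1683) → (120.1318,200.8646) → (127.3614,205.6953) → (132.1921,212.9249) → (133.8884,221.4528), returning to the start.

Shape 2 is a circle drawn with `<circle>`. Its stroke #008000 means score at S527, F1809. After flipping Y the toolpath is (97.7526,127.4690) → (97.3521,129.4825) → (96.2116,131.1894) → (94.5047,132.3299) → (92.4912,132.7304) → (90.4777,132.3299) → (88.7708,131.1894) → (87.6303,129.4825) → (87.2298,127.4690) → (87.6303,125.4555) → (88.7708,123.7486) → (90.4777,122.6081) → (92.4912,122.2076) → (94.5047,122.6081) → (96.2116,123.7486) → (97.3521,125.4555) → (97.7526,127.4690), returning to the start.

Shape 3 is a cubic bezier drawn with `<path>`. Its stroke #008000 means score at S527, F1809. After flipping Y the toolpath is (114.4292,210.0053) → (117.6170,207.9258) → (116.1893,203.3485) → (111.4922,197.3570) → (104.8720,191.0347) → (97.6748,185.4653) → (91.2467,181.7322) → (86.9338,180.9190) → (86.0823,184.1091).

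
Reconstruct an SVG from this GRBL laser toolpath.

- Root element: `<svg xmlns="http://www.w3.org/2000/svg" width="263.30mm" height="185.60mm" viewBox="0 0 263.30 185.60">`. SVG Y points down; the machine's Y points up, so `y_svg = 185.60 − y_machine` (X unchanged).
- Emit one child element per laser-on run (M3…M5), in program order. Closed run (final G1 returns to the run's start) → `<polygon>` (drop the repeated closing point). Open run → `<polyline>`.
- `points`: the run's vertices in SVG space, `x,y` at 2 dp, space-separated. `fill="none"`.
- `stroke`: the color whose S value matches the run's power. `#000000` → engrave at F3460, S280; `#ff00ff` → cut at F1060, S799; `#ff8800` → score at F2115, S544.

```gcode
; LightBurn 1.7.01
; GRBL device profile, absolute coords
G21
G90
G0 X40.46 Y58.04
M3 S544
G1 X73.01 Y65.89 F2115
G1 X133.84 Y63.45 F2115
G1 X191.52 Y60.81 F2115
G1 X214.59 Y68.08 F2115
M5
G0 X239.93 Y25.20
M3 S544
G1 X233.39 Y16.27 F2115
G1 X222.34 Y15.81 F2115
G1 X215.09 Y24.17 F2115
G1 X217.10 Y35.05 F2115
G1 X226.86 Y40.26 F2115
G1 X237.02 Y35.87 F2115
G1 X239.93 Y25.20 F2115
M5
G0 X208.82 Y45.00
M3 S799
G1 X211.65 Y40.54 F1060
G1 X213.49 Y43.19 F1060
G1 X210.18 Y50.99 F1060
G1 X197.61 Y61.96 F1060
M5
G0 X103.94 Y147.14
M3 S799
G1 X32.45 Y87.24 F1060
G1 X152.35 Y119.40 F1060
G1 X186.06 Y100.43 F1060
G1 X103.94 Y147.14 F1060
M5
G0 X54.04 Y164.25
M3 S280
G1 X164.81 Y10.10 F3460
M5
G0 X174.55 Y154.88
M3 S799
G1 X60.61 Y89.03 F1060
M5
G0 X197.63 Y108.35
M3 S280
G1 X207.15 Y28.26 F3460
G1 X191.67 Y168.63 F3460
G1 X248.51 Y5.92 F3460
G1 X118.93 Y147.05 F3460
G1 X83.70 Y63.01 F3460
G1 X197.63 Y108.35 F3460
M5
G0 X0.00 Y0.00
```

<svg xmlns="http://www.w3.org/2000/svg" width="263.30mm" height="185.60mm" viewBox="0 0 263.30 185.60">
  <polyline points="40.46,127.56 73.01,119.71 133.84,122.15 191.52,124.79 214.59,117.52" fill="none" stroke="#ff8800"/>
  <polygon points="239.93,160.40 233.39,169.33 222.34,169.79 215.09,161.43 217.10,150.55 226.86,145.34 237.02,149.73" fill="none" stroke="#ff8800"/>
  <polyline points="208.82,140.60 211.65,145.06 213.49,142.41 210.18,134.61 197.61,123.64" fill="none" stroke="#ff00ff"/>
  <polygon points="103.94,38.46 32.45,98.36 152.35,66.20 186.06,85.17" fill="none" stroke="#ff00ff"/>
  <polyline points="54.04,21.35 164.81,175.50" fill="none" stroke="#000000"/>
  <polyline points="174.55,30.72 60.61,96.57" fill="none" stroke="#ff00ff"/>
  <polygon points="197.63,77.25 207.15,157.34 191.67,16.97 248.51,179.68 118.93,38.55 83.70,122.59" fill="none" stroke="#000000"/>
</svg>

Machine Y-up, SVG Y-down with viewBox height 185.60, so y_svg = 185.60 − y_machine; X carries over.

Run 1: the run's S544 means `#ff8800` (score). The run is open, so emit a `<polyline>` with points (Y-flipped): 40.46,127.56 73.01,119.71 133.84,122.15 191.52,124.79 214.59,117.52.

Run 2: the run's S544 means `#ff8800` (score). The run returns to its start, so emit a `<polygon>` with points (Y-flipped): 239.93,160.40 233.39,169.33 222.34,169.79 215.09,161.43 217.10,150.55 226.86,145.34 237.02,149.73.

Run 3: power S799 maps to stroke `#ff00ff` (cut). The run is open, so emit a `<polyline>` with points (Y-flipped): 208.82,140.60 211.65,145.06 213.49,142.41 210.18,134.61 197.61,123.64.

Run 4: the run's S799 means `#ff00ff` (cut). The run returns to its start, so emit a `<polygon>` with points (Y-flipped): 103.94,38.46 32.45,98.36 152.35,66.20 186.06,85.17.

Run 5: S280 ⇒ engrave layer `#000000`. The run is open, so emit a `<polyline>` with points (Y-flipped): 54.04,21.35 164.81,175.50.

Run 6: S799 ⇒ cut layer `#ff00ff`. The run is open, so emit a `<polyline>` with points (Y-flipped): 174.55,30.72 60.61,96.57.

Run 7: S280 ⇒ engrave layer `#000000`. The run returns to its start, so emit a `<polygon>` with points (Y-flipped): 197.63,77.25 207.15,157.34 191.67,16.97 248.51,179.68 118.93,38.55 83.70,122.59.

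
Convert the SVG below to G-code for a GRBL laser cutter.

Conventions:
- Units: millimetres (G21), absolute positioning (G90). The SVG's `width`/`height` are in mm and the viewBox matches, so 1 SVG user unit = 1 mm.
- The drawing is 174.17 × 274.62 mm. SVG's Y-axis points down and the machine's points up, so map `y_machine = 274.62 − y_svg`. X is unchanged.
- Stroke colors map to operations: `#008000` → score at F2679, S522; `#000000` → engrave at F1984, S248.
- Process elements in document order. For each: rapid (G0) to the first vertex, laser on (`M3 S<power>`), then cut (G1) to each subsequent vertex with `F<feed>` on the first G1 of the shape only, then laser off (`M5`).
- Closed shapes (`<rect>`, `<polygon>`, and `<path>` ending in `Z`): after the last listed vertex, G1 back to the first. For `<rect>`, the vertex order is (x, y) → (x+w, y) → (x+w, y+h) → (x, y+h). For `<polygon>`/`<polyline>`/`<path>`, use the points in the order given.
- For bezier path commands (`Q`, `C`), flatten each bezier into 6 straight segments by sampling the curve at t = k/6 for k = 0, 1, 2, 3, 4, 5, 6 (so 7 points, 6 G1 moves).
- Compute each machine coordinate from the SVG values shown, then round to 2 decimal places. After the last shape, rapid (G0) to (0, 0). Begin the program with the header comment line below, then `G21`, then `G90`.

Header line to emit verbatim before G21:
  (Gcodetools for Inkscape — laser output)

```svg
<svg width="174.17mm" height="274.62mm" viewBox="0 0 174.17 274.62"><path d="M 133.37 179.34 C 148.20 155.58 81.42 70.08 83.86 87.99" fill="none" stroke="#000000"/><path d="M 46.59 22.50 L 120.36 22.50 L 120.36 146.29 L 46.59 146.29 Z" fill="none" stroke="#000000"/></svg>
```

(Gcodetools for Inkscape — laser output)
G21
G90
G0 X133.37 Y95.28
M3 S248
G1 X134.68 Y111.54 F1984
G1 X126.58 Y133.50
G1 X113.26 Y156.58
G1 X98.91 Y176.19
G1 X87.71 Y187.73
G1 X83.86 Y186.63
M5
G0 X46.59 Y252.12
M3 S248
G1 X120.36 Y252.12 F1984
G1 X120.36 Y128.33
G1 X46.59 Y128.33
G1 X46.59 Y252.12
M5
G0 X0.00 Y0.00

viewBox `0 0 174.17 274.62` with mm width/height → 1 unit = 1 mm. Flip: y_m = 274.62 − y_svg.

**Shape 1** — `<path>` cubic bezier, stroke `#000000` → engrave (S248, F1984). Control points (SVG): P0=(133.37,179.34), P1=(148.20,155.58), P2=(81.42,70.08), P3=(83.86,87.99); sampled at t=k/6. Machine vertices: (133.37,95.28) → (134.68,111.54) → (126.58,133.50) → (113.26,156.58) → (98.91,176.19) → (87.71,187.73) → (83.86,186.63). Open path.

**Shape 2** — `<path>` rectangle, stroke `#000000` → engrave (S248, F1984). Machine vertices: (46.59,252.12) → (120.36,252.12) → (120.36,128.33) → (46.59,128.33) → (46.59,252.12). Closed: final G1 returns to the first vertex.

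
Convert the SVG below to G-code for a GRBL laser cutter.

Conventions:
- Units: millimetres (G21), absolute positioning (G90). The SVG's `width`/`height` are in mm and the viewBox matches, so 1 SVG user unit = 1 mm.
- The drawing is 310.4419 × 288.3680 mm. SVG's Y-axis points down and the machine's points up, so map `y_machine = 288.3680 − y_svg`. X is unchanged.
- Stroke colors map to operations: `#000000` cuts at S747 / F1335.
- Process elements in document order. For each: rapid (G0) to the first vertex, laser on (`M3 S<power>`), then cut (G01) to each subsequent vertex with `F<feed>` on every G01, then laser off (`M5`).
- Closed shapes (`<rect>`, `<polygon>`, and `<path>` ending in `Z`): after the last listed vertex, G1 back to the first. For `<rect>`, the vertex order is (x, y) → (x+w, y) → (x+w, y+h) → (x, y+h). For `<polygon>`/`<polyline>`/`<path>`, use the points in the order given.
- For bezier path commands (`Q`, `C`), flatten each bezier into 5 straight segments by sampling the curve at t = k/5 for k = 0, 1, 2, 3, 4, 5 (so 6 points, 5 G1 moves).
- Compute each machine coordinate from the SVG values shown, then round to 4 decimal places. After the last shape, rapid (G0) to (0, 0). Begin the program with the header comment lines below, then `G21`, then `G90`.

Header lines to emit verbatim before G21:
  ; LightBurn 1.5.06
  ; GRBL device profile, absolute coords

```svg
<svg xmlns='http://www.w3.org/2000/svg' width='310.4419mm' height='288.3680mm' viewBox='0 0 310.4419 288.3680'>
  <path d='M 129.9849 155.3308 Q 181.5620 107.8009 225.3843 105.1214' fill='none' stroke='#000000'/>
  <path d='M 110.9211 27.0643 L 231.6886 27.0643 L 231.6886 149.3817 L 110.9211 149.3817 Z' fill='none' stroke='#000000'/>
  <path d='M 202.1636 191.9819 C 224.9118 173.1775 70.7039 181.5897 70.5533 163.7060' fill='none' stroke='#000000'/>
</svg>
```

; LightBurn 1.5.06
; GRBL device profile, absolute coords
G21
G90
G0 X129.9849 Y133.0372
M3 S747
G01 X150.3055 Y150.2551 F1335
G01 X170.0058 Y163.8851 F1335
G01 X189.0857 Y173.9269 F1335
G01 X207.5452 Y180.3808 F1335
G01 X225.3843 Y183.2466 F1335
M5
G0 X110.9211 Y261.3037
M3 S747
G01 X231.6886 Y261.3037 F1335
G01 X231.6886 Y138.9863 F1335
G01 X110.9211 Y138.9863 F1335
G01 X110.9211 Y261.3037 F1335
M5
G0 X202.1636 Y96.3861
M3 S747
G01 X197.2259 Y104.8308 F1335
G01 X165.7074 Y109.3122 F1335
G01 X123.4967 Y112.3988 F1335
G01 X86.4824 Y116.6592 F1335
G01 X70.5533 Y124.6620 F1335
M5
G0 X0.0000 Y0.0000

Since the viewBox matches the mm dimensions, user units are millimetres directly. The only transform is the Y-flip y_m = 288.3680 − y_svg.

Shape 1 is a quadratic bezier drawn with `<path>`. Its stroke #000000 means cut at S747, F1335. After flipping Y the toolpath is (129.9849,133.0372) → (150.3055,150.2551) → (170.0058,163.8851) → (189.0857,173.9269) → (207.5452,180.3808) → (225.3843,183.2466).

Shape 2 is a rectangle drawn with `<path>`. Its stroke #000000 means cut at S747, F1335. After flipping Y the toolpath is (110.9211,261.3037) → (231.6886,261.3037) → (231.6886,138.9863) → (110.9211,138.9863) → (110.9211,261.3037), returning to the start.

Shape 3 is a cubic bezier drawn with `<path>`. Its stroke #000000 means cut at S747, F1335. After flipping Y the toolpath is (202.1636,96.3861) → (197.2259,104.8308) → (165.7074,109.3122) → (123.4967,112.3988) → (86.4824,116.6592) → (70.5533,124.6620).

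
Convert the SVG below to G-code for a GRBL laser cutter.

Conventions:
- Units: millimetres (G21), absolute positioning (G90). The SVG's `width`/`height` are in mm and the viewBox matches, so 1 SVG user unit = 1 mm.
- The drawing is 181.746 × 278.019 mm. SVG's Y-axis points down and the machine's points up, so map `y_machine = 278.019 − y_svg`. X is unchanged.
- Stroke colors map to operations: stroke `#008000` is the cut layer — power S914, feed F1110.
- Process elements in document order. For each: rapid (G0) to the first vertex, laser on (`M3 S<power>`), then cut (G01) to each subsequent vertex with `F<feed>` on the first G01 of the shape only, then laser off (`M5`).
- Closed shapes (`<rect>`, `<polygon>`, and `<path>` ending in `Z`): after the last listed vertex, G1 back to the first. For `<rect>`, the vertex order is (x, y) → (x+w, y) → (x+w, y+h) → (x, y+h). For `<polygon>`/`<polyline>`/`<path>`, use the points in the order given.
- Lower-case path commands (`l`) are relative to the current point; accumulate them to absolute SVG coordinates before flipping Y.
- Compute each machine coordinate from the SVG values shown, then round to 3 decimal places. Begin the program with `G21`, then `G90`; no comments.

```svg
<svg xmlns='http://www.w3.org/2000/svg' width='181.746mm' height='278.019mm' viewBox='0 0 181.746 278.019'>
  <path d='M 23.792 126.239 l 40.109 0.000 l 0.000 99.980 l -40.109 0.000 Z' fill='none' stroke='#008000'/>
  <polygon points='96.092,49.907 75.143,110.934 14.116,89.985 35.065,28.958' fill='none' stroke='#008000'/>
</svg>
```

G21
G90
G0 X23.792 Y151.780
M3 S914
G01 X63.901 Y151.780 F1110
G01 X63.901 Y51.800
G01 X23.792 Y51.800
G01 X23.792 Y151.780
M5
G0 X96.092 Y228.112
M3 S914
G01 X75.143 Y167.085 F1110
G01 X14.116 Y188.034
G01 X35.065 Y249.061
G01 X96.092 Y228.112
M5

Since the viewBox matches the mm dimensions, user units are millimetres directly. The only transform is the Y-flip y_m = 278.019 − y_svg.

Shape 1 is a rectangle drawn with `<path>`. Its stroke #008000 means cut at S914, F1110. After flipping Y the toolpath is (23.792,151.780) → (63.901,151.780) → (63.901,51.800) → (23.792,51.800) → (23.792,151.780), returning to the start.

Shape 2 is a regular polygon drawn with `<polygon>`. Its stroke #008000 means cut at S914, F1110. After flipping Y the toolpath is (96.092,228.112) → (75.143,167.085) → (14.116,188.034) → (35.065,249.061) → (96.092,228.112), returning to the start.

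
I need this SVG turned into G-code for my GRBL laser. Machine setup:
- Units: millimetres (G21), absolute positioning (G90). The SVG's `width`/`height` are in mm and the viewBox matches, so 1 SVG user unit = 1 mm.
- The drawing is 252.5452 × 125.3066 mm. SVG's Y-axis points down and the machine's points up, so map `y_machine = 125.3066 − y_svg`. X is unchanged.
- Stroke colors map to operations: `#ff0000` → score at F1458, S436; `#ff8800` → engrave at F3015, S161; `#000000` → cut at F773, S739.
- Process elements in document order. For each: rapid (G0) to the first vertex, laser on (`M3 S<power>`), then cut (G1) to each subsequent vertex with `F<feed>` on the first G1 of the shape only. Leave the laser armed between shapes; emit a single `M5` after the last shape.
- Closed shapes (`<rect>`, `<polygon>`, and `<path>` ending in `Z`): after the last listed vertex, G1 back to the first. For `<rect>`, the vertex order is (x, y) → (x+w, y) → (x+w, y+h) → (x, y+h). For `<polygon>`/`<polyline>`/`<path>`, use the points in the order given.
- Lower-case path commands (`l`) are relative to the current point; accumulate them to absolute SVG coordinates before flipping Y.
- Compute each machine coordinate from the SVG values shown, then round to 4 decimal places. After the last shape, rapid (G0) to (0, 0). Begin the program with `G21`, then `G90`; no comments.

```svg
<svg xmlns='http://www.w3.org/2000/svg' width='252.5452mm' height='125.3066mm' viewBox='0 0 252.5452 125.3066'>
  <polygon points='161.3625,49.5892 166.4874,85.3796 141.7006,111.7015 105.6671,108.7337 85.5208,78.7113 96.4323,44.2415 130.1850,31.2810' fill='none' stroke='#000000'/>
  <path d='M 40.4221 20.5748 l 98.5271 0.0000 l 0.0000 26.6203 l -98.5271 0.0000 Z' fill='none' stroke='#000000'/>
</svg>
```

G21
G90
G0 X161.3625 Y75.7174
M3 S739
G1 X166.4874 Y39.9270 F773
G1 X141.7006 Y13.6051
G1 X105.6671 Y16.5729
G1 X85.5208 Y46.5953
G1 X96.4323 Y81.0651
G1 X130.1850 Y94.0256
G1 X161.3625 Y75.7174
G0 X40.4221 Y104.7318
M3 S739
G1 X138.9492 Y104.7318 F773
G1 X138.9492 Y78.1115
G1 X40.4221 Y78.1115
G1 X40.4221 Y104.7318
M5
G0 X0.0000 Y0.0000

viewBox `0 0 252.5452 125.3066` with mm width/height → 1 unit = 1 mm. Flip: y_m = 125.3066 − y_svg.

**Shape 1** — `<polygon>` regular polygon, stroke `#000000` → cut (S739, F773). Machine vertices: (161.3625,75.7174) → (166.4874,39.9270) → (141.7006,13.6051) → (105.6671,16.5729) → (85.5208,46.5953) → (96.4323,81.0651) → (130.1850,94.0256) → (161.3625,75.7174). Closed: final G1 returns to the first vertex.

**Shape 2** — `<path>` rectangle, stroke `#000000` → cut (S739, F773). Machine vertices: (40.4221,104.7318) → (138.9492,104.7318) → (138.9492,78.1115) → (40.4221,78.1115) → (40.4221,104.7318). Closed: final G1 returns to the first vertex.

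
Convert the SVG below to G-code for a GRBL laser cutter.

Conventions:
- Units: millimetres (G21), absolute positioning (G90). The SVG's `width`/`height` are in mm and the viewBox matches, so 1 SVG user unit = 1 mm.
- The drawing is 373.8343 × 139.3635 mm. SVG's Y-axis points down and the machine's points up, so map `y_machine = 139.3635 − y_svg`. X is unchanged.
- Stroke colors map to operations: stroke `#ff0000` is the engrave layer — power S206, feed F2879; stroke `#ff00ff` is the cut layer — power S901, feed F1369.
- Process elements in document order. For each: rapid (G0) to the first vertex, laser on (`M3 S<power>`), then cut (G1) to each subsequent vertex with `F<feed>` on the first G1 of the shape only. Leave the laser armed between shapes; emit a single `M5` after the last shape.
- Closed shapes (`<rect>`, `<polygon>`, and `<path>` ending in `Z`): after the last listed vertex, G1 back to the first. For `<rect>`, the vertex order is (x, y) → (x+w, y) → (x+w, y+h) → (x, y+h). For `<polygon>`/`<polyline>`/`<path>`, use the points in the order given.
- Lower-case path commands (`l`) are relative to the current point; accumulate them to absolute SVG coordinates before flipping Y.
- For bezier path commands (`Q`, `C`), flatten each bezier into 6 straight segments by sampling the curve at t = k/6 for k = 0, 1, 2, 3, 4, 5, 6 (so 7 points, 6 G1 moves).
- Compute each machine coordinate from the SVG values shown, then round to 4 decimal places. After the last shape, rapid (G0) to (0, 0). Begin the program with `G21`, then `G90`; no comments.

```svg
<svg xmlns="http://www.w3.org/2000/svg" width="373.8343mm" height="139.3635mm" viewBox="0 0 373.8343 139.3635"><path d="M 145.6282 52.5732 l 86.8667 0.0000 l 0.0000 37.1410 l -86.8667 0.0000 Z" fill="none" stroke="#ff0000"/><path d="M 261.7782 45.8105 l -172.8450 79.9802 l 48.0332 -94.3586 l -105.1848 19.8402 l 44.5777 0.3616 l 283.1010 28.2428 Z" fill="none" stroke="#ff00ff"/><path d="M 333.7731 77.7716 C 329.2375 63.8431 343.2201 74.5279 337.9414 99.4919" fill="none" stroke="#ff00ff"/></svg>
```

1 u = 1 mm; y_m = 139.3635 − y.

[1] `<path>` rectangle, #ff0000→engrave S206 F2879: (145.6282,86.7903) → (232.4949,86.7903) → (232.4949,49.6493) → (145.6282,49.6493) → (145.6282,86.7903) (closed)

[2] `<path>` closed polygon, #ff00ff→cut S901 F1369: (261.7782,93.5530) → (88.9332,13.5728) → (136.9664,107.9314) → (31.7816,88.0912) → (76.3593,87.7296) → (359.4603,59.4868) → (261.7782,93.5530) (closed)

[3] `<path>` cubic bezier, #ff00ff→cut S901 F1369: (333.7731,61.5919) → (332.8736,66.5529) → (334.0110,67.6987) → (336.1359,65.3164) → (338.1989,59.6931) → (339.1505,51.1158) → (337.9414,39.8716)

G21
G90
G0 X145.6282 Y86.7903
M3 S206
G1 X232.4949 Y86.7903 F2879
G1 X232.4949 Y49.6493
G1 X145.6282 Y49.6493
G1 X145.6282 Y86.7903
G0 X261.7782 Y93.5530
M3 S901
G1 X88.9332 Y13.5728 F1369
G1 X136.9664 Y107.9314
G1 X31.7816 Y88.0912
G1 X76.3593 Y87.7296
G1 X359.4603 Y59.4868
G1 X261.7782 Y93.5530
G0 X333.7731 Y61.5919
M3 S901
G1 X332.8736 Y66.5529 F1369
G1 X334.0110 Y67.6987
G1 X336.1359 Y65.3164
G1 X338.1989 Y59.6931
G1 X339.1505 Y51.1158
G1 X337.9414 Y39.8716
M5
G0 X0.0000 Y0.0000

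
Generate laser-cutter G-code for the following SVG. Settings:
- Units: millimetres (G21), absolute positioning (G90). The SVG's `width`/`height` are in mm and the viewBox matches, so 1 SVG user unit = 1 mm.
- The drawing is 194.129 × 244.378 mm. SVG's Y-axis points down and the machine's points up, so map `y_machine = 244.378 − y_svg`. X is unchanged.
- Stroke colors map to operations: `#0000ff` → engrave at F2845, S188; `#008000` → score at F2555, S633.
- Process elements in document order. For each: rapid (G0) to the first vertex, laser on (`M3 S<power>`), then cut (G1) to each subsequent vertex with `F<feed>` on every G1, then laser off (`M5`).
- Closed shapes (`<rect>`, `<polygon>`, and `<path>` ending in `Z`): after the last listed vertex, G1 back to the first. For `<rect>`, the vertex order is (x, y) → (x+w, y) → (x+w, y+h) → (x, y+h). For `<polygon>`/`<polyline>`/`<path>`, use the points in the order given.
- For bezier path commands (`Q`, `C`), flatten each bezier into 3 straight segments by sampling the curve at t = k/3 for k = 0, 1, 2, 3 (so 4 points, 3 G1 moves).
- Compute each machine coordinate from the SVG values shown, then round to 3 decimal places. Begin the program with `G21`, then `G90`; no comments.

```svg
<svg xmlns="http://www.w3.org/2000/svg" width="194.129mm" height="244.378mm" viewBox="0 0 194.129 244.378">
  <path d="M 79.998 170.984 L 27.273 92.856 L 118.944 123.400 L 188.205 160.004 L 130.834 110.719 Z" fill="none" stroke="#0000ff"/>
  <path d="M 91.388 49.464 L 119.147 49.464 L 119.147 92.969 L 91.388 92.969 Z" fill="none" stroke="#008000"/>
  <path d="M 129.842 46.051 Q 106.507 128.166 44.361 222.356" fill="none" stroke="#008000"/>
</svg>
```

G21
G90
G0 X79.998 Y73.394
M3 S188
G1 X27.273 Y151.522 F2845
G1 X118.944 Y120.978 F2845
G1 X188.205 Y84.374 F2845
G1 X130.834 Y133.659 F2845
G1 X79.998 Y73.394 F2845
M5
G0 X91.388 Y194.914
M3 S633
G1 X119.147 Y194.914 F2555
G1 X119.147 Y151.409 F2555
G1 X91.388 Y151.409 F2555
G1 X91.388 Y194.914 F2555
M5
G0 X129.842 Y198.327
M3 S633
G1 X109.973 Y142.242 F2555
G1 X81.479 Y83.474 F2555
G1 X44.361 Y22.022 F2555
M5

1 u = 1 mm; y_m = 244.378 − y.

[1] `<path>` closed polygon, #0000ff→engrave S188 F2845: (79.998,73.394) → (27.273,151.522) → (118.944,120.978) → (188.205,84.374) → (130.834,133.659) → (79.998,73.394) (closed)

[2] `<path>` rectangle, #008000→score S633 F2555: (91.388,194.914) → (119.147,194.914) → (119.147,151.409) → (91.388,151.409) → (91.388,194.914) (closed)

[3] `<path>` quadratic bezier, #008000→score S633 F2555: (129.842,198.327) → (109.973,142.242) → (81.479,83.474) → (44.361,22.022)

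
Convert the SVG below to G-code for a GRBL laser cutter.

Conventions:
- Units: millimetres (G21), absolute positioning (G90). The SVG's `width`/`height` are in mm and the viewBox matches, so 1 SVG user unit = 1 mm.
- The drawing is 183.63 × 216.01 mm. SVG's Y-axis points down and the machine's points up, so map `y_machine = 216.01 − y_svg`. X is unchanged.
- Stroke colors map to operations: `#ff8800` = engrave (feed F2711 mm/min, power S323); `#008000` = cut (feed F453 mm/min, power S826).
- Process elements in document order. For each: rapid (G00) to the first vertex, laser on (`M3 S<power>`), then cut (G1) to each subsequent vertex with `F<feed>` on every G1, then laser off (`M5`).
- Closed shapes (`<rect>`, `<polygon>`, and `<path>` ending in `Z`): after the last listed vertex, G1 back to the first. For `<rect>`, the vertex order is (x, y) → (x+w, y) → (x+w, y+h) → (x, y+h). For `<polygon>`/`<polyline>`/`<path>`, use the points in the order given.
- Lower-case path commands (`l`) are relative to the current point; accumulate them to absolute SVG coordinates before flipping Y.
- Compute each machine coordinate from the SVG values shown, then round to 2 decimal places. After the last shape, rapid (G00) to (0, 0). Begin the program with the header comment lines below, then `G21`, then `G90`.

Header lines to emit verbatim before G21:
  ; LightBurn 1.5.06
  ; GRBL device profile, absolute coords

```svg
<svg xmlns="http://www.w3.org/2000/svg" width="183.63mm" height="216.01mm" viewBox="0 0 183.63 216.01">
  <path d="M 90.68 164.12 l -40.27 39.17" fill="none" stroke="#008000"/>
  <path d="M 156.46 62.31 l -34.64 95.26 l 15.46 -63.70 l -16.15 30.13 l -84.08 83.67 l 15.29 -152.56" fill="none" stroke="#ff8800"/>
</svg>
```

1 u = 1 mm; y_m = 216.01 − y.

[1] `<path>` line segment, #008000→cut S826 F453: (90.68,51.89) → (50.41,12.72)

[2] `<path>` open polyline, #ff8800→engrave S323 F2711: (156.46,153.70) → (121.82,58.44) → (137.28,122.14) → (121.13,92.01) → (37.05,8.34) → (52.34,160.90)

; LightBurn 1.5.06
; GRBL device profile, absolute coords
G21
G90
G00 X90.68 Y51.89
M3 S826
G1 X50.41 Y12.72 F453
M5
G00 X156.46 Y153.70
M3 S323
G1 X121.82 Y58.44 F2711
G1 X137.28 Y122.14 F2711
G1 X121.13 Y92.01 F2711
G1 X37.05 Y8.34 F2711
G1 X52.34 Y160.90 F2711
M5
G00 X0.00 Y0.00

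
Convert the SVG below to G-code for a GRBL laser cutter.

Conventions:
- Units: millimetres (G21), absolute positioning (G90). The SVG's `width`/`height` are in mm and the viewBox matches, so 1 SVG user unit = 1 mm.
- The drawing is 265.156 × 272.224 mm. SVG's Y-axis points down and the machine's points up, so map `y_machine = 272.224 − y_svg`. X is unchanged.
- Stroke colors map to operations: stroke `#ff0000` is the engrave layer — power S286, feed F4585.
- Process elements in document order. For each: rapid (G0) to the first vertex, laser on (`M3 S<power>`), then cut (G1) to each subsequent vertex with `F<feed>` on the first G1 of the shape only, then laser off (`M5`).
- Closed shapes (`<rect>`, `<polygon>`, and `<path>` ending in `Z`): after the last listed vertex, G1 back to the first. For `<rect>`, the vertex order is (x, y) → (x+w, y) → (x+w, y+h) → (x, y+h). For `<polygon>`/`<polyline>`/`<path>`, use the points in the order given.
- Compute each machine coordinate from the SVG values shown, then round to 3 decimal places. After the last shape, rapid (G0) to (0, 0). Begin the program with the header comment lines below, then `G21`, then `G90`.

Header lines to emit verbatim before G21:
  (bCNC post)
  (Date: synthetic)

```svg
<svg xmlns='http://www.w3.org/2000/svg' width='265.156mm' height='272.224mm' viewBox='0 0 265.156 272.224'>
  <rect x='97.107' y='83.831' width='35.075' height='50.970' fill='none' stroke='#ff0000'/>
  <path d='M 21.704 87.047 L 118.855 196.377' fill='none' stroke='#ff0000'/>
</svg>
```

(bCNC post)
(Date: synthetic)
G21
G90
G0 X97.107 Y188.393
M3 S286
G1 X132.182 Y188.393 F4585
G1 X132.182 Y137.423
G1 X97.107 Y137.423
G1 X97.107 Y188.393
M5
G0 X21.704 Y185.177
M3 S286
G1 X118.855 Y75.847 F4585
M5
G0 X0.000 Y0.000

viewBox `0 0 265.156 272.224` with mm width/height → 1 unit = 1 mm. Flip: y_m = 272.224 − y_svg.

**Shape 1** — `<rect>` rectangle, stroke `#ff0000` → engrave (S286, F4585). Machine vertices: (97.107,188.393) → (132.182,188.393) → (132.182,137.423) → (97.107,137.423) → (97.107,188.393). Closed: final G1 returns to the first vertex.

**Shape 2** — `<path>` line segment, stroke `#ff0000` → engrave (S286, F4585). Machine vertices: (21.704,185.177) → (118.855,75.847). Open path.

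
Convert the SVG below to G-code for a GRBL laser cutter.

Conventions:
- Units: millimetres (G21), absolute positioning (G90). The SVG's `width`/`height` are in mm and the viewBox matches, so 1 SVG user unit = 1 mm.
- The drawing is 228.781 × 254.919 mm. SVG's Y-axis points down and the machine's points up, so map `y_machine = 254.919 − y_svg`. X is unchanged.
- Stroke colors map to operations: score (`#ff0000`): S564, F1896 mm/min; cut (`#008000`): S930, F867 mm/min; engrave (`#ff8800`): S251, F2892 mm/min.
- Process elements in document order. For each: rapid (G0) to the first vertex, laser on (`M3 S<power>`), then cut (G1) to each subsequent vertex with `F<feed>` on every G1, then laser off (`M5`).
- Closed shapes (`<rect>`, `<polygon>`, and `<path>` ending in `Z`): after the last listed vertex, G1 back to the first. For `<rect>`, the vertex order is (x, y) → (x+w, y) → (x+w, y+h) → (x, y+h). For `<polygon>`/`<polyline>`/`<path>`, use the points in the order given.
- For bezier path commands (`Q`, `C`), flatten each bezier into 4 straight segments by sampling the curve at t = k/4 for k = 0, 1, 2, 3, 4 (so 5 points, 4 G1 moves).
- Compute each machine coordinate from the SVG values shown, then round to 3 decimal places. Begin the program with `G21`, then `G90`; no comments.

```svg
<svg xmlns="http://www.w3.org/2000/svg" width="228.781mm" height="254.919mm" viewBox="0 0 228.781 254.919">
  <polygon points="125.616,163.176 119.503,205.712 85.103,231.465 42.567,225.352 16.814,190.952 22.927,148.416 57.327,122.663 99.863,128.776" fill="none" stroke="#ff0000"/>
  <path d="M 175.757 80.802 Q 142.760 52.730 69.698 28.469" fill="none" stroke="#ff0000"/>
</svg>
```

viewBox `0 0 228.781 254.919` with mm width/height → 1 unit = 1 mm. Flip: y_m = 254.919 − y_svg.

**Shape 1** — `<polygon>` regular polygon, stroke `#ff0000` → score (S564, F1896). Machine vertices: (125.616,91.743) → (119.503,49.207) → (85.103,23.454) → (42.567,29.567) → (16.814,63.967) → (22.927,106.503) → (57.327,132.256) → (99.863,126.143) → (125.616,91.743). Closed: final G1 returns to the first vertex.

**Shape 2** — `<path>` quadratic bezier, stroke `#ff0000` → score (S564, F1896). Control points (SVG): P0=(175.757,80.802), P1=(142.760,52.730), P2=(69.698,28.469); sampled at t=k/4. Machine vertices: (175.757,174.117) → (156.754,187.915) → (132.744,201.236) → (103.725,214.081) → (69.698,226.450). Open path.

G21
G90
G0 X125.616 Y91.743
M3 S564
G1 X119.503 Y49.207 F1896
G1 X85.103 Y23.454 F1896
G1 X42.567 Y29.567 F1896
G1 X16.814 Y63.967 F1896
G1 X22.927 Y106.503 F1896
G1 X57.327 Y132.256 F1896
G1 X99.863 Y126.143 F1896
G1 X125.616 Y91.743 F1896
M5
G0 X175.757 Y174.117
M3 S564
G1 X156.754 Y187.915 F1896
G1 X132.744 Y201.236 F1896
G1 X103.725 Y214.081 F1896
G1 X69.698 Y226.450 F1896
M5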